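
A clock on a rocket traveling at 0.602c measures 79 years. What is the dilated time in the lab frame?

Proper time Δt₀ = 79 years
γ = 1/√(1 - 0.602²) = 1.2524
Δt = γΔt₀ = 1.2524 × 79 = 98.94 years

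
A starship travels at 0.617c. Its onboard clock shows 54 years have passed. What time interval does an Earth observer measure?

Proper time Δt₀ = 54 years
γ = 1/√(1 - 0.617²) = 1.2707
Δt = γΔt₀ = 1.2707 × 54 = 68.62 years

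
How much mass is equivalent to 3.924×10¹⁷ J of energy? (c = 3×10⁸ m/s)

From E = mc², we get m = E/c²
c² = (3×10⁸)² = 9×10¹⁶ m²/s²
m = 3.924×10¹⁷ / 9×10¹⁶ = 4.360 kg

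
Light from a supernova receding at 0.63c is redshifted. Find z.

β = 0.63
(1+β)/(1-β) = 1.63/0.37 = 4.405
√(4.405) = 2.099
z = 2.099 - 1 = 1.099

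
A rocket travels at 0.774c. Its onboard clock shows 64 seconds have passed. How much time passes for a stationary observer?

Proper time Δt₀ = 64 seconds
γ = 1/√(1 - 0.774²) = 1.579
Δt = γΔt₀ = 1.579 × 64 = 101.1 seconds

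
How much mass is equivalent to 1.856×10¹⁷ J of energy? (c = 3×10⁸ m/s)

From E = mc², we get m = E/c²
c² = (3×10⁸)² = 9×10¹⁶ m²/s²
m = 1.856×10¹⁷ / 9×10¹⁶ = 2.062 kg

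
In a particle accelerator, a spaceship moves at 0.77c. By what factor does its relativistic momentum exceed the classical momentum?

p_rel = γmv, p_class = mv
Ratio = γ = 1/√(1 - 0.77²)
= 1/√(0.4071) = 1.567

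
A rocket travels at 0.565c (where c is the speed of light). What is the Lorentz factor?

v/c = 0.565, so (v/c)² = 0.319225
1 - (v/c)² = 0.680775
γ = 1/√(0.680775) = 1.212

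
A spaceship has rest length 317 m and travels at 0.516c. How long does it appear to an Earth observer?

Proper length L₀ = 317 m
γ = 1/√(1 - 0.516²) = 1.1674
L = L₀/γ = 317/1.1674 = 271.5 m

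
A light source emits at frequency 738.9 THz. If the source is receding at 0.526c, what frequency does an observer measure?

β = v/c = 0.526
(1-β)/(1+β) = 0.474/1.526 = 0.3106
Doppler factor = √(0.3106) = 0.5573
f_obs = 738.9 × 0.5573 = 411.8 THz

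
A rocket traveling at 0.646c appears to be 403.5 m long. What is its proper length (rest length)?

Contracted length L = 403.5 m
γ = 1/√(1 - 0.646²) = 1.310
L₀ = γL = 1.310 × 403.5 = 528.6 m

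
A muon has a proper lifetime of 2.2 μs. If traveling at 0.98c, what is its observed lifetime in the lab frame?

Proper lifetime τ₀ = 2.2 μs
γ = 1/√(1 - 0.98²) = 5.025
τ = γτ₀ = 5.025 × 2.2 μs = 11.06 μs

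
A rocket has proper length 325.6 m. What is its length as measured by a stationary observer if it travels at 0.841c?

Proper length L₀ = 325.6 m
γ = 1/√(1 - 0.841²) = 1.848
L = L₀/γ = 325.6/1.848 = 176.2 m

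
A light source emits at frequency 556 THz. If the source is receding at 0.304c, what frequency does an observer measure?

β = v/c = 0.304
(1-β)/(1+β) = 0.696/1.304 = 0.53374
Doppler factor = √(0.53374) = 0.7306
f_obs = 556 × 0.7306 = 406.2 THz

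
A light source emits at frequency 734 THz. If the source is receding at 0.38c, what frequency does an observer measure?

β = v/c = 0.38
(1-β)/(1+β) = 0.62/1.38 = 0.4493
Doppler factor = √(0.4493) = 0.6703
f_obs = 734 × 0.6703 = 492.0 THz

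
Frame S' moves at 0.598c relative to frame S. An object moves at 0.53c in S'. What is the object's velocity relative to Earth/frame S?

u = (u' + v)/(1 + u'v/c²)
Numerator: 0.53 + 0.598 = 1.128
Denominator: 1 + 0.31694 = 1.31694
u = 1.128/1.31694 = 0.8565c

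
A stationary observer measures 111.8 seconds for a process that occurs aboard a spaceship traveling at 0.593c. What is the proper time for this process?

Dilated time Δt = 111.8 seconds
γ = 1/√(1 - 0.593²) = 1.242
Δt₀ = Δt/γ = 111.8/1.242 = 90.02 seconds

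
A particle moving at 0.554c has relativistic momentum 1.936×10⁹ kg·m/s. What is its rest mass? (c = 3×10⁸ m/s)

γ = 1/√(1 - 0.554²) = 1.20118
v = 0.554 × 3×10⁸ = 1.662×10⁸ m/s
m = p/(γv) = 1.936×10⁹/(1.20118 × 1.662×10⁸) = 9.698 kg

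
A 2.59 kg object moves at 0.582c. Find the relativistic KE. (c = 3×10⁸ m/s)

γ = 1/√(1 - 0.582²) = 1.22973
γ - 1 = 0.22973
KE = (γ-1)mc² = 0.22973 × 2.59 × (3×10⁸)² = 5.355×10¹⁶ J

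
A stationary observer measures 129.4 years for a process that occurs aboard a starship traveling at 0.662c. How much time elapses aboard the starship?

Dilated time Δt = 129.4 years
γ = 1/√(1 - 0.662²) = 1.3342
Δt₀ = Δt/γ = 129.4/1.3342 = 96.99 years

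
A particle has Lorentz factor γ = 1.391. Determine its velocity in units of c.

From γ = 1/√(1 - v²/c²):
1/γ² = 1/1.391² = 0.5168
v²/c² = 1 - 0.5168 = 0.4832
v/c = √(0.4832) = 0.6951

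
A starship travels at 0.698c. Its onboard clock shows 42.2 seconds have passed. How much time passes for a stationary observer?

Proper time Δt₀ = 42.2 seconds
γ = 1/√(1 - 0.698²) = 1.3965
Δt = γΔt₀ = 1.3965 × 42.2 = 58.93 seconds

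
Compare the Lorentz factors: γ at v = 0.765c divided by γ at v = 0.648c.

γ₁ = 1/√(1 - 0.765²) = 1.553
γ₂ = 1/√(1 - 0.648²) = 1.313
γ₁/γ₂ = 1.553/1.313 = 1.183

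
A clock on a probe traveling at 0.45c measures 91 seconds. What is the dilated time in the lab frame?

Proper time Δt₀ = 91 seconds
γ = 1/√(1 - 0.45²) = 1.120
Δt = γΔt₀ = 1.120 × 91 = 101.9 seconds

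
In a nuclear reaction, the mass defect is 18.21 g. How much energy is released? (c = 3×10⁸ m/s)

Convert mass defect: Δm = 18.21 g = 0.01821 kg
E = Δm·c² = 0.01821 × (3×10⁸)²
= 0.01821 × 9×10¹⁶ = 1.639×10¹⁵ J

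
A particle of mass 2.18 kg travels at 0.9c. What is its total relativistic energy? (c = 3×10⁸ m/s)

γ = 1/√(1 - 0.9²) = 2.294
mc² = 2.18 × (3×10⁸)² = 1.962×10¹⁷ J
E = γmc² = 2.294 × 1.962×10¹⁷ = 4.501×10¹⁷ J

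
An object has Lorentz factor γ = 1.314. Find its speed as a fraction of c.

From γ = 1/√(1 - v²/c²):
1/γ² = 1/1.314² = 0.5792
v²/c² = 1 - 0.5792 = 0.4208
v/c = √(0.4208) = 0.6487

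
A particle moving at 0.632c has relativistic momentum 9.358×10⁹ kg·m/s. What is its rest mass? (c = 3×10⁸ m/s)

γ = 1/√(1 - 0.632²) = 1.2904
v = 0.632 × 3×10⁸ = 1.896×10⁸ m/s
m = p/(γv) = 9.358×10⁹/(1.2904 × 1.896×10⁸) = 38.25 kg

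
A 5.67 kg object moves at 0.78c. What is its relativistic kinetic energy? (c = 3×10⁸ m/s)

γ = 1/√(1 - 0.78²) = 1.598
γ - 1 = 0.5980
KE = (γ-1)mc² = 0.5980 × 5.67 × (3×10⁸)² = 3.052×10¹⁷ J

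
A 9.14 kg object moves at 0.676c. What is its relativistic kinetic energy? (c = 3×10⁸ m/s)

γ = 1/√(1 - 0.676²) = 1.357
γ - 1 = 0.3570
KE = (γ-1)mc² = 0.3570 × 9.14 × (3×10⁸)² = 2.937×10¹⁷ J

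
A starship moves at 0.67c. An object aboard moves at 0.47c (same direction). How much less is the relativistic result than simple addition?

Classical: u' + v = 0.47 + 0.67 = 1.14c
Relativistic: u = (0.47 + 0.67)/(1 + 0.3149) = 1.14/1.3149 = 0.8670c
Difference: 1.14 - 0.8670 = 0.2730c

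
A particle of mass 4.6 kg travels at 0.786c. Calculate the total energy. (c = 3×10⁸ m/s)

γ = 1/√(1 - 0.786²) = 1.61753
mc² = 4.6 × (3×10⁸)² = 4.140×10¹⁷ J
E = γmc² = 1.61753 × 4.140×10¹⁷ = 6.697×10¹⁷ J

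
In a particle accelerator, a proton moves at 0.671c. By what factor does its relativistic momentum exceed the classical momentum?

p_rel = γmv, p_class = mv
Ratio = γ = 1/√(1 - 0.671²)
= 1/√(0.549759) = 1.349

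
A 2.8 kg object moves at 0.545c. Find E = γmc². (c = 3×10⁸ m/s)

γ = 1/√(1 - 0.545²) = 1.193
mc² = 2.8 × (3×10⁸)² = 2.520×10¹⁷ J
E = γmc² = 1.193 × 2.520×10¹⁷ = 3.006×10¹⁷ J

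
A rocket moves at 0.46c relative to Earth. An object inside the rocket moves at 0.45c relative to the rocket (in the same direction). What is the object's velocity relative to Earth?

u = (u' + v)/(1 + u'v/c²)
Numerator: 0.45 + 0.46 = 0.91
Denominator: 1 + 0.207 = 1.207
u = 0.91/1.207 = 0.7539c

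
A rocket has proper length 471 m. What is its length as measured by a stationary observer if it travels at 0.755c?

Proper length L₀ = 471 m
γ = 1/√(1 - 0.755²) = 1.52503
L = L₀/γ = 471/1.52503 = 308.8 m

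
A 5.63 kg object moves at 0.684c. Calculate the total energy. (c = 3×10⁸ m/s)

γ = 1/√(1 - 0.684²) = 1.3708
mc² = 5.63 × (3×10⁸)² = 5.067×10¹⁷ J
E = γmc² = 1.3708 × 5.067×10¹⁷ = 6.946×10¹⁷ J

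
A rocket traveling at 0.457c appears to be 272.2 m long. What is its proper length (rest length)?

Contracted length L = 272.2 m
γ = 1/√(1 - 0.457²) = 1.124
L₀ = γL = 1.124 × 272.2 = 306.0 m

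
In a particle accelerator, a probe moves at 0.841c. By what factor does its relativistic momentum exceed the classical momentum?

p_rel = γmv, p_class = mv
Ratio = γ = 1/√(1 - 0.841²)
= 1/√(0.292719) = 1.848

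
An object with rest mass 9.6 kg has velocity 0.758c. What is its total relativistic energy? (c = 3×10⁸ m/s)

γ = 1/√(1 - 0.758²) = 1.533
mc² = 9.6 × (3×10⁸)² = 8.640×10¹⁷ J
E = γmc² = 1.533 × 8.640×10¹⁷ = 1.325×10¹⁸ J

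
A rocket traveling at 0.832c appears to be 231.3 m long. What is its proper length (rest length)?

Contracted length L = 231.3 m
γ = 1/√(1 - 0.832²) = 1.8025
L₀ = γL = 1.8025 × 231.3 = 416.9 m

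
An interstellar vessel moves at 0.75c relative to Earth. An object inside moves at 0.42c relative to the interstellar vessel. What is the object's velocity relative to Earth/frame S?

u = (u' + v)/(1 + u'v/c²)
Numerator: 0.42 + 0.75 = 1.17
Denominator: 1 + 0.315 = 1.315
u = 1.17/1.315 = 0.8897c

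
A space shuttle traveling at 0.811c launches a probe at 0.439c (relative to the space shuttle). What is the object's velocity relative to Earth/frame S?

u = (u' + v)/(1 + u'v/c²)
Numerator: 0.439 + 0.811 = 1.25
Denominator: 1 + 0.356029 = 1.356029
u = 1.25/1.356029 = 0.9218c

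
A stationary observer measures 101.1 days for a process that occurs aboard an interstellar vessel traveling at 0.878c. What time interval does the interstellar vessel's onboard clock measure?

Dilated time Δt = 101.1 days
γ = 1/√(1 - 0.878²) = 2.0892
Δt₀ = Δt/γ = 101.1/2.0892 = 48.39 days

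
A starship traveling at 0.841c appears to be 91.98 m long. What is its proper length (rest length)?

Contracted length L = 91.98 m
γ = 1/√(1 - 0.841²) = 1.848
L₀ = γL = 1.848 × 91.98 = 170.0 m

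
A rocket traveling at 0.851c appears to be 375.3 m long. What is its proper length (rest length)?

Contracted length L = 375.3 m
γ = 1/√(1 - 0.851²) = 1.904
L₀ = γL = 1.904 × 375.3 = 714.6 m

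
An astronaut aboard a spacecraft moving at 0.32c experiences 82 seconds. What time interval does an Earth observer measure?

Proper time Δt₀ = 82 seconds
γ = 1/√(1 - 0.32²) = 1.0555
Δt = γΔt₀ = 1.0555 × 82 = 86.55 seconds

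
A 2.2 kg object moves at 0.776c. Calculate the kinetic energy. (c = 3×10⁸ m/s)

γ = 1/√(1 - 0.776²) = 1.5855
γ - 1 = 0.5855
KE = (γ-1)mc² = 0.5855 × 2.2 × (3×10⁸)² = 1.159×10¹⁷ J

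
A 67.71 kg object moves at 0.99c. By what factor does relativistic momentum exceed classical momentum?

p_rel = γmv, p_class = mv
Ratio = γ = 1/√(1 - 0.99²) = 7.089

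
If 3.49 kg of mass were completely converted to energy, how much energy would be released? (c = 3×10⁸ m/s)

Using E = mc²:
c² = (3×10⁸)² = 9×10¹⁶ m²/s²
E = 3.49 × 9×10¹⁶ = 3.141×10¹⁷ J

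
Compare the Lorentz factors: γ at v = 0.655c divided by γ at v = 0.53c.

γ₁ = 1/√(1 - 0.655²) = 1.323
γ₂ = 1/√(1 - 0.53²) = 1.179
γ₁/γ₂ = 1.323/1.179 = 1.122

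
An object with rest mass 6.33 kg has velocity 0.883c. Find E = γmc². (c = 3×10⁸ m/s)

γ = 1/√(1 - 0.883²) = 2.131
mc² = 6.33 × (3×10⁸)² = 5.697×10¹⁷ J
E = γmc² = 2.131 × 5.697×10¹⁷ = 1.214×10¹⁸ J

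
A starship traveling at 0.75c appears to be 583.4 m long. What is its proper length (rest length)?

Contracted length L = 583.4 m
γ = 1/√(1 - 0.75²) = 1.5119
L₀ = γL = 1.5119 × 583.4 = 882.0 m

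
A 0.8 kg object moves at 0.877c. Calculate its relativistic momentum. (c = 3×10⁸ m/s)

γ = 1/√(1 - 0.877²) = 2.0812
v = 0.877 × 3×10⁸ = 2.631×10⁸ m/s
p = γmv = 2.0812 × 0.8 × 2.631×10⁸ = 4.381×10⁸ kg·m/s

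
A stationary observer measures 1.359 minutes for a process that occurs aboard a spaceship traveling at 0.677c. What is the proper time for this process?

Dilated time Δt = 1.359 minutes
γ = 1/√(1 - 0.677²) = 1.359
Δt₀ = Δt/γ = 1.359/1.359 = 1.000 minutes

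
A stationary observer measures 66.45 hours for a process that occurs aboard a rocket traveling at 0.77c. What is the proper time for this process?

Dilated time Δt = 66.45 hours
γ = 1/√(1 - 0.77²) = 1.5673
Δt₀ = Δt/γ = 66.45/1.5673 = 42.40 hours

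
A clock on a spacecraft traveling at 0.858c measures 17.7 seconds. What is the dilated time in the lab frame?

Proper time Δt₀ = 17.7 seconds
γ = 1/√(1 - 0.858²) = 1.947
Δt = γΔt₀ = 1.947 × 17.7 = 34.46 seconds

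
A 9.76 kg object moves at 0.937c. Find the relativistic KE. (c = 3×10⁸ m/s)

γ = 1/√(1 - 0.937²) = 2.863
γ - 1 = 1.863
KE = (γ-1)mc² = 1.863 × 9.76 × (3×10⁸)² = 1.636×10¹⁸ J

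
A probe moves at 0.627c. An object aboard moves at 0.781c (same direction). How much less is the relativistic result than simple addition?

Classical: u' + v = 0.781 + 0.627 = 1.408c
Relativistic: u = (0.781 + 0.627)/(1 + 0.489687) = 1.408/1.489687 = 0.9452c
Difference: 1.408 - 0.9452 = 0.4628c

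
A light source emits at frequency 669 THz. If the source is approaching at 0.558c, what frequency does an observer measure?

β = v/c = 0.558
(1+β)/(1-β) = 1.558/0.442 = 3.525
Doppler factor = √(3.525) = 1.877
f_obs = 669 × 1.877 = 1256 THz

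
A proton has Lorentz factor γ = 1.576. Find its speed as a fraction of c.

From γ = 1/√(1 - v²/c²):
1/γ² = 1/1.576² = 0.4026
v²/c² = 1 - 0.4026 = 0.5974
v/c = √(0.5974) = 0.7729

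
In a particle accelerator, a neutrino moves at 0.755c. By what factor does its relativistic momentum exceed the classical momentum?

p_rel = γmv, p_class = mv
Ratio = γ = 1/√(1 - 0.755²)
= 1/√(0.429975) = 1.525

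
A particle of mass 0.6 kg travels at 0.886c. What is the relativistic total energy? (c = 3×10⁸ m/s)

γ = 1/√(1 - 0.886²) = 2.157
mc² = 0.6 × (3×10⁸)² = 5.400×10¹⁶ J
E = γmc² = 2.157 × 5.400×10¹⁶ = 1.165×10¹⁷ J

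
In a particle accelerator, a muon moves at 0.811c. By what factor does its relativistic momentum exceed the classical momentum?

p_rel = γmv, p_class = mv
Ratio = γ = 1/√(1 - 0.811²)
= 1/√(0.342279) = 1.709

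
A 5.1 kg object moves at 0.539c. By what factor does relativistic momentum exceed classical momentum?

p_rel = γmv, p_class = mv
Ratio = γ = 1/√(1 - 0.539²) = 1.187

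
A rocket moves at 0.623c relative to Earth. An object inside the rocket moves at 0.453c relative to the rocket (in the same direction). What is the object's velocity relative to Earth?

u = (u' + v)/(1 + u'v/c²)
Numerator: 0.453 + 0.623 = 1.076
Denominator: 1 + 0.282219 = 1.282219
u = 1.076/1.282219 = 0.8392c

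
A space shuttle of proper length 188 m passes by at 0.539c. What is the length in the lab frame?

Proper length L₀ = 188 m
γ = 1/√(1 - 0.539²) = 1.187
L = L₀/γ = 188/1.187 = 158.4 m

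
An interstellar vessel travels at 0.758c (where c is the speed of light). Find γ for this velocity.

v/c = 0.758, so (v/c)² = 0.574564
1 - (v/c)² = 0.425436
γ = 1/√(0.425436) = 1.533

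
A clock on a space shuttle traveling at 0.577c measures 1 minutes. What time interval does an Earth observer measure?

Proper time Δt₀ = 1 minutes
γ = 1/√(1 - 0.577²) = 1.224
Δt = γΔt₀ = 1.224 × 1 = 1.224 minutes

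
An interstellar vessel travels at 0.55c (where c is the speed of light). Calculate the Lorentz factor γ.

v/c = 0.55, so (v/c)² = 0.3025
1 - (v/c)² = 0.6975
γ = 1/√(0.6975) = 1.197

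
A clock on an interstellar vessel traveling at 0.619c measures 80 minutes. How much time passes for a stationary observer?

Proper time Δt₀ = 80 minutes
γ = 1/√(1 - 0.619²) = 1.2733
Δt = γΔt₀ = 1.2733 × 80 = 101.9 minutes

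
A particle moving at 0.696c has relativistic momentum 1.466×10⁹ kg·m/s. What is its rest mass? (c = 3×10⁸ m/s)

γ = 1/√(1 - 0.696²) = 1.3927
v = 0.696 × 3×10⁸ = 2.088×10⁸ m/s
m = p/(γv) = 1.466×10⁹/(1.3927 × 2.088×10⁸) = 5.041 kg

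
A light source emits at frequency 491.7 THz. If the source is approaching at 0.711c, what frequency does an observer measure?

β = v/c = 0.711
(1+β)/(1-β) = 1.711/0.289 = 5.920
Doppler factor = √(5.920) = 2.433
f_obs = 491.7 × 2.433 = 1196 THz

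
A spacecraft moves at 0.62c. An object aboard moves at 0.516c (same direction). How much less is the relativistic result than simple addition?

Classical: u' + v = 0.516 + 0.62 = 1.136c
Relativistic: u = (0.516 + 0.62)/(1 + 0.31992) = 1.136/1.31992 = 0.8607c
Difference: 1.136 - 0.8607 = 0.2753c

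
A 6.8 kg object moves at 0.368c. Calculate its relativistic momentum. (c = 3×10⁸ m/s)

γ = 1/√(1 - 0.368²) = 1.0755
v = 0.368 × 3×10⁸ = 1.104×10⁸ m/s
p = γmv = 1.0755 × 6.8 × 1.104×10⁸ = 8.074×10⁸ kg·m/s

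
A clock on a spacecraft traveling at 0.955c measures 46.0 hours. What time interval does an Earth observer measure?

Proper time Δt₀ = 46.0 hours
γ = 1/√(1 - 0.955²) = 3.371
Δt = γΔt₀ = 3.371 × 46.0 = 155.1 hours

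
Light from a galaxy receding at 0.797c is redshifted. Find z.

β = 0.797
(1+β)/(1-β) = 1.797/0.203 = 8.852
√(8.852) = 2.975
z = 2.975 - 1 = 1.975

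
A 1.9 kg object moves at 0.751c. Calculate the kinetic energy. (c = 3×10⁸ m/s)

γ = 1/√(1 - 0.751²) = 1.51446
γ - 1 = 0.51446
KE = (γ-1)mc² = 0.51446 × 1.9 × (3×10⁸)² = 8.797×10¹⁶ J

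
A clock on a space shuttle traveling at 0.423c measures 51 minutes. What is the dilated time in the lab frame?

Proper time Δt₀ = 51 minutes
γ = 1/√(1 - 0.423²) = 1.1036
Δt = γΔt₀ = 1.1036 × 51 = 56.28 minutes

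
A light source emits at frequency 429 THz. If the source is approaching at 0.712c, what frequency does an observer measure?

β = v/c = 0.712
(1+β)/(1-β) = 1.712/0.288 = 5.944
Doppler factor = √(5.944) = 2.438
f_obs = 429 × 2.438 = 1046 THz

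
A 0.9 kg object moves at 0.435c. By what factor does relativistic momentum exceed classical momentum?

p_rel = γmv, p_class = mv
Ratio = γ = 1/√(1 - 0.435²) = 1.111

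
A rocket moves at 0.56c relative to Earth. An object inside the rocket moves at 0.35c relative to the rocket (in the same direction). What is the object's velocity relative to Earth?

u = (u' + v)/(1 + u'v/c²)
Numerator: 0.35 + 0.56 = 0.91
Denominator: 1 + 0.196 = 1.196
u = 0.91/1.196 = 0.7609c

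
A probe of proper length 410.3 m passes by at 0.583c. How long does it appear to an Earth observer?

Proper length L₀ = 410.3 m
γ = 1/√(1 - 0.583²) = 1.2308
L = L₀/γ = 410.3/1.2308 = 333.4 m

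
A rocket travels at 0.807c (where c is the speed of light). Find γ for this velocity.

v/c = 0.807, so (v/c)² = 0.651249
1 - (v/c)² = 0.348751
γ = 1/√(0.348751) = 1.693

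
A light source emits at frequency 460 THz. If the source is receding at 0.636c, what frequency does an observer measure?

β = v/c = 0.636
(1-β)/(1+β) = 0.364/1.636 = 0.2225
Doppler factor = √(0.2225) = 0.4717
f_obs = 460 × 0.4717 = 217.0 THz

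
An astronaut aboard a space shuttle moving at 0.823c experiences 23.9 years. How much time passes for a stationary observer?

Proper time Δt₀ = 23.9 years
γ = 1/√(1 - 0.823²) = 1.7604
Δt = γΔt₀ = 1.7604 × 23.9 = 42.07 years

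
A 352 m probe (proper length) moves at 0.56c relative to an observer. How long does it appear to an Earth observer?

Proper length L₀ = 352 m
γ = 1/√(1 - 0.56²) = 1.207
L = L₀/γ = 352/1.207 = 291.6 m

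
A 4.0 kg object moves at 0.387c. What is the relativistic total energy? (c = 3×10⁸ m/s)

γ = 1/√(1 - 0.387²) = 1.0845
mc² = 4.0 × (3×10⁸)² = 3.600×10¹⁷ J
E = γmc² = 1.0845 × 3.600×10¹⁷ = 3.904×10¹⁷ J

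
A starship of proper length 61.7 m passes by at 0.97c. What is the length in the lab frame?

Proper length L₀ = 61.7 m
γ = 1/√(1 - 0.97²) = 4.113
L = L₀/γ = 61.7/4.113 = 15.00 m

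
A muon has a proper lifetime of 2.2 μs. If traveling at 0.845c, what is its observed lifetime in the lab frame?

Proper lifetime τ₀ = 2.2 μs
γ = 1/√(1 - 0.845²) = 1.870
τ = γτ₀ = 1.870 × 2.2 μs = 4.114 μs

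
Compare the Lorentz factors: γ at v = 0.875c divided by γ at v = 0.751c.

γ₁ = 1/√(1 - 0.875²) = 2.0656
γ₂ = 1/√(1 - 0.751²) = 1.5145
γ₁/γ₂ = 2.0656/1.5145 = 1.364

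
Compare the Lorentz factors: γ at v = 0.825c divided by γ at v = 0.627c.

γ₁ = 1/√(1 - 0.825²) = 1.769
γ₂ = 1/√(1 - 0.627²) = 1.284
γ₁/γ₂ = 1.769/1.284 = 1.378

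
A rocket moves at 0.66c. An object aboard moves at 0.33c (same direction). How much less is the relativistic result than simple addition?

Classical: u' + v = 0.33 + 0.66 = 0.99c
Relativistic: u = (0.33 + 0.66)/(1 + 0.2178) = 0.99/1.2178 = 0.8129c
Difference: 0.99 - 0.8129 = 0.1771c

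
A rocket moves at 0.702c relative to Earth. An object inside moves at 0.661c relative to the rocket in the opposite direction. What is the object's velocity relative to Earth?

Object's velocity in rocket frame is u' = -0.661c
u = (u' + v)/(1 + u'v/c²) = (v - 0.661)/(1 - 0.661·v/c²)
Numerator: 0.702 - 0.661 = 0.041
Denominator: 1 - 0.464022 = 0.535978
u = 0.041/0.535978 = 0.07650c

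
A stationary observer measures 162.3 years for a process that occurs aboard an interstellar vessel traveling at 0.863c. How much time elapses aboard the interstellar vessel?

Dilated time Δt = 162.3 years
γ = 1/√(1 - 0.863²) = 1.9794
Δt₀ = Δt/γ = 162.3/1.9794 = 81.99 years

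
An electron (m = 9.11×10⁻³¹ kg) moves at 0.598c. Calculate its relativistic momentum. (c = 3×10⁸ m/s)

γ = 1/√(1 - 0.598²) = 1.2477
v = 0.598 × 3×10⁸ = 1.794×10⁸ m/s
p = γmv = 1.2477 × 9.11×10⁻³¹ × 1.794×10⁸ = 2.039×10⁻²² kg·m/s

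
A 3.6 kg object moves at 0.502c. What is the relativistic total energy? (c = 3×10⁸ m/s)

γ = 1/√(1 - 0.502²) = 1.1562
mc² = 3.6 × (3×10⁸)² = 3.240×10¹⁷ J
E = γmc² = 1.1562 × 3.240×10¹⁷ = 3.746×10¹⁷ J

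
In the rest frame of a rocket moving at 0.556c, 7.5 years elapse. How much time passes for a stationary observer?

Proper time Δt₀ = 7.5 years
γ = 1/√(1 - 0.556²) = 1.203
Δt = γΔt₀ = 1.203 × 7.5 = 9.023 years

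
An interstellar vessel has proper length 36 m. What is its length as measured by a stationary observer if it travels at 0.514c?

Proper length L₀ = 36 m
γ = 1/√(1 - 0.514²) = 1.1658
L = L₀/γ = 36/1.1658 = 30.88 m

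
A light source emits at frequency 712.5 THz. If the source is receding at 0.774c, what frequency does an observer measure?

β = v/c = 0.774
(1-β)/(1+β) = 0.226/1.774 = 0.1274
Doppler factor = √(0.1274) = 0.3569
f_obs = 712.5 × 0.3569 = 254.3 THz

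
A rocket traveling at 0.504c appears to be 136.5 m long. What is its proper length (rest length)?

Contracted length L = 136.5 m
γ = 1/√(1 - 0.504²) = 1.1578
L₀ = γL = 1.1578 × 136.5 = 158.0 m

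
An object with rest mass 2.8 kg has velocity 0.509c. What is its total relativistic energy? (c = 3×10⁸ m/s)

γ = 1/√(1 - 0.509²) = 1.162
mc² = 2.8 × (3×10⁸)² = 2.520×10¹⁷ J
E = γmc² = 1.162 × 2.520×10¹⁷ = 2.928×10¹⁷ J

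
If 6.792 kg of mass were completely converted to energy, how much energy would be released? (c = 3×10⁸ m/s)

Using E = mc²:
c² = (3×10⁸)² = 9×10¹⁶ m²/s²
E = 6.792 × 9×10¹⁶ = 6.113×10¹⁷ J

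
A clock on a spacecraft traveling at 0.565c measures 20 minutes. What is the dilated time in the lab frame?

Proper time Δt₀ = 20 minutes
γ = 1/√(1 - 0.565²) = 1.212
Δt = γΔt₀ = 1.212 × 20 = 24.24 minutes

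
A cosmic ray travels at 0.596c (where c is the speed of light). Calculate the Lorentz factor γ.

v/c = 0.596, so (v/c)² = 0.355216
1 - (v/c)² = 0.644784
γ = 1/√(0.644784) = 1.245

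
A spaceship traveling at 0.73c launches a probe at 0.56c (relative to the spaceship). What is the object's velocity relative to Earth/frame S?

u = (u' + v)/(1 + u'v/c²)
Numerator: 0.56 + 0.73 = 1.29
Denominator: 1 + 0.4088 = 1.4088
u = 1.29/1.4088 = 0.9157c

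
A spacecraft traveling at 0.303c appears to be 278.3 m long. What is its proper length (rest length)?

Contracted length L = 278.3 m
γ = 1/√(1 - 0.303²) = 1.0493
L₀ = γL = 1.0493 × 278.3 = 292.0 m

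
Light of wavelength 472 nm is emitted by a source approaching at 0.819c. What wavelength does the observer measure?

β = 0.819
Wavelength Doppler factor = √(0.181/1.819) = √(0.099505) = 0.3154
λ_obs = 472 × 0.3154 = 148.9 nm (blueshift)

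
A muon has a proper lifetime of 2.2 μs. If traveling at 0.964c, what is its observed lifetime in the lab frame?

Proper lifetime τ₀ = 2.2 μs
γ = 1/√(1 - 0.964²) = 3.761
τ = γτ₀ = 3.761 × 2.2 μs = 8.274 μs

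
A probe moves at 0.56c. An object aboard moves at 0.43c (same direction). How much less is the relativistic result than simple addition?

Classical: u' + v = 0.43 + 0.56 = 0.99c
Relativistic: u = (0.43 + 0.56)/(1 + 0.2408) = 0.99/1.2408 = 0.7979c
Difference: 0.99 - 0.7979 = 0.1921c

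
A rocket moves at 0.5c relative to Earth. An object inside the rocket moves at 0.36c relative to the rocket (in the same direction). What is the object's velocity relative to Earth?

u = (u' + v)/(1 + u'v/c²)
Numerator: 0.36 + 0.5 = 0.86
Denominator: 1 + 0.18 = 1.18
u = 0.86/1.18 = 0.7288c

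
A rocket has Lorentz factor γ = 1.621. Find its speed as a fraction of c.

From γ = 1/√(1 - v²/c²):
1/γ² = 1/1.621² = 0.3806
v²/c² = 1 - 0.3806 = 0.6194
v/c = √(0.6194) = 0.7870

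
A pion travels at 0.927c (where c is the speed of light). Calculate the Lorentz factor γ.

v/c = 0.927, so (v/c)² = 0.859329
1 - (v/c)² = 0.140671
γ = 1/√(0.140671) = 2.666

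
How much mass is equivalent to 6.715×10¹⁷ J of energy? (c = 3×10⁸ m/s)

From E = mc², we get m = E/c²
c² = (3×10⁸)² = 9×10¹⁶ m²/s²
m = 6.715×10¹⁷ / 9×10¹⁶ = 7.461 kg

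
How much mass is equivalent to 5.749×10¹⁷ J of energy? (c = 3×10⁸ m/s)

From E = mc², we get m = E/c²
c² = (3×10⁸)² = 9×10¹⁶ m²/s²
m = 5.749×10¹⁷ / 9×10¹⁶ = 6.388 kg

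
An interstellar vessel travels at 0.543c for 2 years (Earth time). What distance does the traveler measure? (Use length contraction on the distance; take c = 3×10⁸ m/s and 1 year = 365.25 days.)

Earth distance: d = v × t = 0.543c × 2 yr = 1.02815×10¹⁶ m
γ = 1.19086
d' = d/γ = 1.02815×10¹⁶/1.19086 = 8.634×10¹⁵ m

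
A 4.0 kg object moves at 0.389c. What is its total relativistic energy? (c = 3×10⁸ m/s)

γ = 1/√(1 - 0.389²) = 1.0855
mc² = 4.0 × (3×10⁸)² = 3.600×10¹⁷ J
E = γmc² = 1.0855 × 3.600×10¹⁷ = 3.908×10¹⁷ J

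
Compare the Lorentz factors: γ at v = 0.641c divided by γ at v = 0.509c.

γ₁ = 1/√(1 - 0.641²) = 1.303
γ₂ = 1/√(1 - 0.509²) = 1.162
γ₁/γ₂ = 1.303/1.162 = 1.121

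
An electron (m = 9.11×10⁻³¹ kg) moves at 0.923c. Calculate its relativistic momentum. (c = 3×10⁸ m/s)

γ = 1/√(1 - 0.923²) = 2.599
v = 0.923 × 3×10⁸ = 2.769×10⁸ m/s
p = γmv = 2.599 × 9.11×10⁻³¹ × 2.769×10⁸ = 6.556×10⁻²² kg·m/s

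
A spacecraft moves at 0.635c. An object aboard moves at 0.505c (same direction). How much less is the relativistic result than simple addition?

Classical: u' + v = 0.505 + 0.635 = 1.14c
Relativistic: u = (0.505 + 0.635)/(1 + 0.320675) = 1.14/1.320675 = 0.8632c
Difference: 1.14 - 0.8632 = 0.2768c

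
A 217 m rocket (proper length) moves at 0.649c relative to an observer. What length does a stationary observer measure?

Proper length L₀ = 217 m
γ = 1/√(1 - 0.649²) = 1.314
L = L₀/γ = 217/1.314 = 165.1 m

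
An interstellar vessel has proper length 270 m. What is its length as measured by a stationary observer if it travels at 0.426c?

Proper length L₀ = 270 m
γ = 1/√(1 - 0.426²) = 1.105
L = L₀/γ = 270/1.105 = 244.3 m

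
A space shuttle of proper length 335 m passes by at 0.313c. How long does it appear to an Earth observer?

Proper length L₀ = 335 m
γ = 1/√(1 - 0.313²) = 1.0529
L = L₀/γ = 335/1.0529 = 318.2 m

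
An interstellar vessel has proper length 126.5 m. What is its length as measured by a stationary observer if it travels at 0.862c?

Proper length L₀ = 126.5 m
γ = 1/√(1 - 0.862²) = 1.973
L = L₀/γ = 126.5/1.973 = 64.12 m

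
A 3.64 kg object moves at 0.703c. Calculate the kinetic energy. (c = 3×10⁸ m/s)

γ = 1/√(1 - 0.703²) = 1.4061
γ - 1 = 0.4061
KE = (γ-1)mc² = 0.4061 × 3.64 × (3×10⁸)² = 1.330×10¹⁷ J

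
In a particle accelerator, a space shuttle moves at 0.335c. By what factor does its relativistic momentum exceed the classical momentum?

p_rel = γmv, p_class = mv
Ratio = γ = 1/√(1 - 0.335²)
= 1/√(0.887775) = 1.061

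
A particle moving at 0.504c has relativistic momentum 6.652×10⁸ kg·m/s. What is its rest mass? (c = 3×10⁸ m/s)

γ = 1/√(1 - 0.504²) = 1.1578
v = 0.504 × 3×10⁸ = 1.512×10⁸ m/s
m = p/(γv) = 6.652×10⁸/(1.1578 × 1.512×10⁸) = 3.800 kg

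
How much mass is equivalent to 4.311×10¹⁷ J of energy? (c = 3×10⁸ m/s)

From E = mc², we get m = E/c²
c² = (3×10⁸)² = 9×10¹⁶ m²/s²
m = 4.311×10¹⁷ / 9×10¹⁶ = 4.790 kg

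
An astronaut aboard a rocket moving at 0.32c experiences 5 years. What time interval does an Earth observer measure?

Proper time Δt₀ = 5 years
γ = 1/√(1 - 0.32²) = 1.0555
Δt = γΔt₀ = 1.0555 × 5 = 5.278 years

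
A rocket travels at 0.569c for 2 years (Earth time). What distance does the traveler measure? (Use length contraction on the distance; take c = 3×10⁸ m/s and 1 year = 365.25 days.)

Earth distance: d = v × t = 0.569c × 2 yr = 1.0774×10¹⁶ m
γ = 1.2160
d' = d/γ = 1.0774×10¹⁶/1.2160 = 8.860×10¹⁵ m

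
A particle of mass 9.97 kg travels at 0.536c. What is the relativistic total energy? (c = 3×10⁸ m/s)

γ = 1/√(1 - 0.536²) = 1.185
mc² = 9.97 × (3×10⁸)² = 8.973×10¹⁷ J
E = γmc² = 1.185 × 8.973×10¹⁷ = 1.063×10¹⁸ J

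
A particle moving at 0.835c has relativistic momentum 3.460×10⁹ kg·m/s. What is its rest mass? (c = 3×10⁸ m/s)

γ = 1/√(1 - 0.835²) = 1.8174
v = 0.835 × 3×10⁸ = 2.505×10⁸ m/s
m = p/(γv) = 3.460×10⁹/(1.8174 × 2.505×10⁸) = 7.600 kg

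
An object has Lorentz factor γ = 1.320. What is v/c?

From γ = 1/√(1 - v²/c²):
1/γ² = 1/1.320² = 0.57392
v²/c² = 1 - 0.57392 = 0.42608
v/c = √(0.42608) = 0.6527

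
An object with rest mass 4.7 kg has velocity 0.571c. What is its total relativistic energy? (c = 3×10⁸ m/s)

γ = 1/√(1 - 0.571²) = 1.2181
mc² = 4.7 × (3×10⁸)² = 4.230×10¹⁷ J
E = γmc² = 1.2181 × 4.230×10¹⁷ = 5.153×10¹⁷ J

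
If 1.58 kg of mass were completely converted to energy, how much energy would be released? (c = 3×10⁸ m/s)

Using E = mc²:
c² = (3×10⁸)² = 9×10¹⁶ m²/s²
E = 1.58 × 9×10¹⁶ = 1.422×10¹⁷ J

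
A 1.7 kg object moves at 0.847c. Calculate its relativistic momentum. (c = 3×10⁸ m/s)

γ = 1/√(1 - 0.847²) = 1.8811
v = 0.847 × 3×10⁸ = 2.541×10⁸ m/s
p = γmv = 1.8811 × 1.7 × 2.541×10⁸ = 8.126×10⁸ kg·m/s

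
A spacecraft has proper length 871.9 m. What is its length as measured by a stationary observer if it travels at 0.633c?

Proper length L₀ = 871.9 m
γ = 1/√(1 - 0.633²) = 1.2917
L = L₀/γ = 871.9/1.2917 = 675.0 m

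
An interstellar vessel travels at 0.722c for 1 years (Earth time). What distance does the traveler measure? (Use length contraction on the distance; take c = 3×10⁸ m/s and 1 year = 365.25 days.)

Earth distance: d = v × t = 0.722c × 1 yr = 6.8354×10¹⁵ m
γ = 1.4453
d' = d/γ = 6.8354×10¹⁵/1.4453 = 4.729×10¹⁵ m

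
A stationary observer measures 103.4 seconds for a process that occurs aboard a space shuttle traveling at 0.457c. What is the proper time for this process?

Dilated time Δt = 103.4 seconds
γ = 1/√(1 - 0.457²) = 1.1243
Δt₀ = Δt/γ = 103.4/1.1243 = 91.97 seconds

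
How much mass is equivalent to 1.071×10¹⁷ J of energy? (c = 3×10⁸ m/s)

From E = mc², we get m = E/c²
c² = (3×10⁸)² = 9×10¹⁶ m²/s²
m = 1.071×10¹⁷ / 9×10¹⁶ = 1.190 kg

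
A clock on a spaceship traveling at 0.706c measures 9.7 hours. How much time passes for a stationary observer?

Proper time Δt₀ = 9.7 hours
γ = 1/√(1 - 0.706²) = 1.412
Δt = γΔt₀ = 1.412 × 9.7 = 13.70 hours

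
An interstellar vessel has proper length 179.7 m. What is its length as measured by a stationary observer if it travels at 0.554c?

Proper length L₀ = 179.7 m
γ = 1/√(1 - 0.554²) = 1.201
L = L₀/γ = 179.7/1.201 = 149.6 m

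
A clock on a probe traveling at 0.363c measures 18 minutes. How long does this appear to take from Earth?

Proper time Δt₀ = 18 minutes
γ = 1/√(1 - 0.363²) = 1.0732
Δt = γΔt₀ = 1.0732 × 18 = 19.32 minutes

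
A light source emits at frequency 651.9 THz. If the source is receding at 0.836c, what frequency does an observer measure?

β = v/c = 0.836
(1-β)/(1+β) = 0.164/1.836 = 0.089325
Doppler factor = √(0.089325) = 0.29887
f_obs = 651.9 × 0.29887 = 194.8 THz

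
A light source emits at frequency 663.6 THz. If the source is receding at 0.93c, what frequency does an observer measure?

β = v/c = 0.93
(1-β)/(1+β) = 0.07/1.93 = 0.03627
Doppler factor = √(0.03627) = 0.19045
f_obs = 663.6 × 0.19045 = 126.4 THz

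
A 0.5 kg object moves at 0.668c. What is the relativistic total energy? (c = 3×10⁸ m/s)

γ = 1/√(1 - 0.668²) = 1.3438
mc² = 0.5 × (3×10⁸)² = 4.500×10¹⁶ J
E = γmc² = 1.3438 × 4.500×10¹⁶ = 6.047×10¹⁶ J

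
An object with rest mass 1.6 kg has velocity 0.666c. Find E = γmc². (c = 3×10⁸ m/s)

γ = 1/√(1 - 0.666²) = 1.3406
mc² = 1.6 × (3×10⁸)² = 1.440×10¹⁷ J
E = γmc² = 1.3406 × 1.440×10¹⁷ = 1.930×10¹⁷ J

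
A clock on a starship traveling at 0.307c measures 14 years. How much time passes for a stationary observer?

Proper time Δt₀ = 14 years
γ = 1/√(1 - 0.307²) = 1.051
Δt = γΔt₀ = 1.051 × 14 = 14.71 years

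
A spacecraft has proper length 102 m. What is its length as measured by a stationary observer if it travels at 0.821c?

Proper length L₀ = 102 m
γ = 1/√(1 - 0.821²) = 1.75153
L = L₀/γ = 102/1.75153 = 58.23 m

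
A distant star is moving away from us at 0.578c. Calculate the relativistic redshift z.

β = 0.578
(1+β)/(1-β) = 1.578/0.422 = 3.7393
√(3.7393) = 1.9337
z = 1.9337 - 1 = 0.9337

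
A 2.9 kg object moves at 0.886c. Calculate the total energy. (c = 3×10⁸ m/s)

γ = 1/√(1 - 0.886²) = 2.1566
mc² = 2.9 × (3×10⁸)² = 2.610×10¹⁷ J
E = γmc² = 2.1566 × 2.610×10¹⁷ = 5.629×10¹⁷ J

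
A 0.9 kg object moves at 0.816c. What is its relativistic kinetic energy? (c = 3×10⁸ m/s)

γ = 1/√(1 - 0.816²) = 1.72995
γ - 1 = 0.72995
KE = (γ-1)mc² = 0.72995 × 0.9 × (3×10⁸)² = 5.913×10¹⁶ J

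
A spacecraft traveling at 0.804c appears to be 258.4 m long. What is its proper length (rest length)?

Contracted length L = 258.4 m
γ = 1/√(1 - 0.804²) = 1.682
L₀ = γL = 1.682 × 258.4 = 434.6 m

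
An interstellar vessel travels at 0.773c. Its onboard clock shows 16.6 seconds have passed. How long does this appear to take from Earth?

Proper time Δt₀ = 16.6 seconds
γ = 1/√(1 - 0.773²) = 1.5763
Δt = γΔt₀ = 1.5763 × 16.6 = 26.17 seconds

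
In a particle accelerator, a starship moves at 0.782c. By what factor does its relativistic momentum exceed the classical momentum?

p_rel = γmv, p_class = mv
Ratio = γ = 1/√(1 - 0.782²)
= 1/√(0.388476) = 1.604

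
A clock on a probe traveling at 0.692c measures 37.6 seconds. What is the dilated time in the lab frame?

Proper time Δt₀ = 37.6 seconds
γ = 1/√(1 - 0.692²) = 1.385
Δt = γΔt₀ = 1.385 × 37.6 = 52.08 seconds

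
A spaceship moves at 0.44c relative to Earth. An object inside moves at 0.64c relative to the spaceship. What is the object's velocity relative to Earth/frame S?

u = (u' + v)/(1 + u'v/c²)
Numerator: 0.64 + 0.44 = 1.08
Denominator: 1 + 0.2816 = 1.2816
u = 1.08/1.2816 = 0.8427c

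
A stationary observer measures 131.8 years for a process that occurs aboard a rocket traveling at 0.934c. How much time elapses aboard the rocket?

Dilated time Δt = 131.8 years
γ = 1/√(1 - 0.934²) = 2.799
Δt₀ = Δt/γ = 131.8/2.799 = 47.09 years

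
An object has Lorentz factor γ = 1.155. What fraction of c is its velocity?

From γ = 1/√(1 - v²/c²):
1/γ² = 1/1.155² = 0.7496
v²/c² = 1 - 0.7496 = 0.2504
v/c = √(0.2504) = 0.5004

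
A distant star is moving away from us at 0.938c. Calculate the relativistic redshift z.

β = 0.938
(1+β)/(1-β) = 1.938/0.062 = 31.26
√(31.26) = 5.591
z = 5.591 - 1 = 4.591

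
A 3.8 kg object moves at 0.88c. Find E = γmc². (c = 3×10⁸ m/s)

γ = 1/√(1 - 0.88²) = 2.1054
mc² = 3.8 × (3×10⁸)² = 3.420×10¹⁷ J
E = γmc² = 2.1054 × 3.420×10¹⁷ = 7.200×10¹⁷ J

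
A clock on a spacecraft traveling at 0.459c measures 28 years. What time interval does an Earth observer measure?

Proper time Δt₀ = 28 years
γ = 1/√(1 - 0.459²) = 1.1256
Δt = γΔt₀ = 1.1256 × 28 = 31.52 years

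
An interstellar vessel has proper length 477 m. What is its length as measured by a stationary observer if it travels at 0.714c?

Proper length L₀ = 477 m
γ = 1/√(1 - 0.714²) = 1.428
L = L₀/γ = 477/1.428 = 334.0 m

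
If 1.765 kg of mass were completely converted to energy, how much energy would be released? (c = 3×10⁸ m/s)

Using E = mc²:
c² = (3×10⁸)² = 9×10¹⁶ m²/s²
E = 1.765 × 9×10¹⁶ = 1.589×10¹⁷ J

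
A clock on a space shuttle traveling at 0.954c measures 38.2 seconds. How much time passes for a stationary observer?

Proper time Δt₀ = 38.2 seconds
γ = 1/√(1 - 0.954²) = 3.335
Δt = γΔt₀ = 3.335 × 38.2 = 127.4 seconds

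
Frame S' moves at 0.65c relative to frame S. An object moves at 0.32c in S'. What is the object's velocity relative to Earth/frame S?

u = (u' + v)/(1 + u'v/c²)
Numerator: 0.32 + 0.65 = 0.97
Denominator: 1 + 0.208 = 1.208
u = 0.97/1.208 = 0.8030c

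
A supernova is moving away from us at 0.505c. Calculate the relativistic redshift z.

β = 0.505
(1+β)/(1-β) = 1.505/0.495 = 3.0404
√(3.0404) = 1.7437
z = 1.7437 - 1 = 0.7437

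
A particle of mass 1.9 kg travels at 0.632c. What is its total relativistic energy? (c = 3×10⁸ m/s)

γ = 1/√(1 - 0.632²) = 1.2904
mc² = 1.9 × (3×10⁸)² = 1.710×10¹⁷ J
E = γmc² = 1.2904 × 1.710×10¹⁷ = 2.207×10¹⁷ J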